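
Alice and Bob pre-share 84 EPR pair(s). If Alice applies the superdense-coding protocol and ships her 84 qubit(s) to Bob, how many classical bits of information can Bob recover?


Superdense coding allows 2 classical bits per shared entangled pair.
84 pair(s) -> 2 * 84 = 168 classical bits

168


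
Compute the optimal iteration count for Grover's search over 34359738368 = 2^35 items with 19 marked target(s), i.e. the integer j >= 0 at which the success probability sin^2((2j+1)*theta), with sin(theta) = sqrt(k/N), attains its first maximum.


After j Grover iterations the success probability is P(j) = sin^2((2j+1)*theta), where sin(theta) = sqrt(k/N).
N = 2^35 = 34359738368, k = 19
sin(theta) = sqrt(k/N) = 2.351537324e-05
theta = arcsin(sqrt(k/N)) = 2.351537324e-05 rad
P(j) reaches its first maximum when (2j+1)*theta is as close as possible to pi/2, i.e. j = round(pi/(4*theta) - 1/2).
pi/(4*theta) - 1/2 = 33398.8492
(For comparison, the common estimate pi/4 * sqrt(N/k) = 33399.3492; the exact maximiser is used here.)
Optimal iterations = 33399

33399


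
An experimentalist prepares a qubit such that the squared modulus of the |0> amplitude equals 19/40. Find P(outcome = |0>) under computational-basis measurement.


|alpha|^2 = 19/40 = 0.4750
|beta|^2 = 1 - 19/40 = 21/40 = 0.5250
P(|0>) = |alpha|^2 = 0.4750

0.4750


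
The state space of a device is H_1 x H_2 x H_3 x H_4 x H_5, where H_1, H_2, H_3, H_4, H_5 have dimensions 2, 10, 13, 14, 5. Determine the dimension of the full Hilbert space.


dim(H_1 x H_2 x H_3 x H_4 x H_5) = 2 * 10 * 13 * 14 * 5
= 20 * 13 * 14 * 5
= 260 * 14 * 5
= 3640 * 5
= 18200

18200


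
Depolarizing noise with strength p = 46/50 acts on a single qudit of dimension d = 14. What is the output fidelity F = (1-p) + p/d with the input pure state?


F = (1-p) + p/d
= (1 - 0.9200) + 0.9200/14
= 0.0800 + 0.0657
= 0.1457

0.1457


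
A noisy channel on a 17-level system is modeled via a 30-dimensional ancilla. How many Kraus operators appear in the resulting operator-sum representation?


Tracing out the environment in an orthonormal basis {|i>_E} gives Kraus operators K_i = <i|_E U |0>_E.
Number of Kraus operators = dim(H_env) = d_env
= 30

30


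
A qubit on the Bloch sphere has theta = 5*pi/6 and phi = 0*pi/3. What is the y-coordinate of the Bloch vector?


theta = 2.6180, phi = 0.0000
r_y = sin(theta)*sin(phi) = 0.5000 * 0.0000
r_y = 0.0000

0.0000


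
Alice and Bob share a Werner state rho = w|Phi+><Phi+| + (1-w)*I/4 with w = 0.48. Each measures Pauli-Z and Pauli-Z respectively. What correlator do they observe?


|Phi+> = (|00> + |11>)/sqrt(2)
For the pure Bell state, <Z_A Z_B> = +1 (Bell-state Pauli correlator).
The maximally-mixed part I/4 has tr(I/4 * P tensor P) = 0 for any traceless Pauli P.
So <Z_A Z_B>_rho = w * (+1) + (1 - w) * 0
= 0.48 * (+1)
= 0.4800

0.4800


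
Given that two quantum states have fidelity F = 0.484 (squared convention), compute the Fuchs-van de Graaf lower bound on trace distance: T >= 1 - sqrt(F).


Fuchs-van de Graaf (squared-fidelity convention): 1 - sqrt(F) <= T <= sqrt(1 - F).
Lower bound: T >= 1 - sqrt(F)
sqrt(F) = sqrt(0.484) = 0.6957
T >= 1 - 0.6957
T >= 0.3043

0.3043


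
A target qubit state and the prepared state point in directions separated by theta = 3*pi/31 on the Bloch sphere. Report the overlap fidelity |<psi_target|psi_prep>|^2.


For states separated by angle theta on Bloch sphere:
F = cos^2(theta/2)
theta = 3*pi/31 = 0.3040
theta/2 = 0.1520
cos(theta/2) = 0.9885
F = 0.9771

0.9771


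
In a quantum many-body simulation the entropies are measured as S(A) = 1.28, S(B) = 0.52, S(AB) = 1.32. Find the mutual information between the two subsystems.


I(A:B) = S(A) + S(B) - S(AB)
= 1.28 + 0.52 - 1.32
= 0.4800

0.4800


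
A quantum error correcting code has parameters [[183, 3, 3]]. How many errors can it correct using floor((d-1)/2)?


Code parameters: [[183, 3, 3]], distance d = 3.
Number of correctable errors = floor((d-1)/2)
= floor((3 - 1)/2)
= floor(2/2)
= 1

1


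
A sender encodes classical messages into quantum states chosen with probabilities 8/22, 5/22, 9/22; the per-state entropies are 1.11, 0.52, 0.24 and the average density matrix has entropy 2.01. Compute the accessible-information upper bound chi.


chi = S(rho) - sum_i p_i * S(rho_i)
Weighted entropy = 8/22 * 1.11 + 5/22 * 0.52 + 9/22 * 0.24
= 0.6200
chi = 2.01 - 0.6200
= 1.3900

1.3900


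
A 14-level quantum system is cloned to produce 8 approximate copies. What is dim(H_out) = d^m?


Output space = H^(tensor 8) where dim(H) = 14
dim = 14^8
= 196 (after 2 factors)
= 2744 (after 3 factors)
= 38416 (after 4 factors)
= 537824 (after 5 factors)
= 7529536 (after 6 factors)
= 105413504 (after 7 factors)
= 1475789056 (after 8 factors)
= 1475789056

1475789056


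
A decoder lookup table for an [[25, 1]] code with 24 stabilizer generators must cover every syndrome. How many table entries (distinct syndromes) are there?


Each stabilizer generator gives a binary (+1 or -1) measurement outcome.
With 24 independent generators:
Total syndromes = 2^24
= 16777216

16777216


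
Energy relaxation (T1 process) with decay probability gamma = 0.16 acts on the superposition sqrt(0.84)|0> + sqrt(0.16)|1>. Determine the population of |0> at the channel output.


For amplitude damping with parameter gamma on state sqrt(a)|0> + sqrt(b)|1>:
alpha^2 = 0.84, beta^2 = 0.16
P(|0>) = alpha^2 + gamma * beta^2
= 0.84 + 0.16 * 0.16
= 0.84 + 0.0256
= 0.8656

0.8656


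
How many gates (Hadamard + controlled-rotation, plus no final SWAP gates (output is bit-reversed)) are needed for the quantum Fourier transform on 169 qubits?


Hadamard gates: 169
Controlled rotations: n*(n-1)/2 = 169*168/2 = 14196
SWAP gates: 0 (omitted)
Total = 169 + 14196
= 14365

14365


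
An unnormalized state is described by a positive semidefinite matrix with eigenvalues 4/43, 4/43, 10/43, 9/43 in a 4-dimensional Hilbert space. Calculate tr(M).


tr(M) = sum of eigenvalues
= 4/43 + 4/43 + 10/43 + 9/43
= 27/43
= 0.6279

0.6279


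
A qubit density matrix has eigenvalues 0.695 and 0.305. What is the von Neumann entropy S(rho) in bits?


S = -p*log2(p) - (1-p)*log2(1-p)
p = 0.6950, 1-p = 0.3050
= -0.6950 * log2(0.6950) - 0.3050 * log2(0.3050)
= -(-0.3648) - (-0.5225)
= 0.8873

0.8873


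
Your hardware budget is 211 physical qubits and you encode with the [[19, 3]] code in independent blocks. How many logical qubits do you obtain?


Each code block uses 19 physical qubits for 3 logical qubit(s).
Number of complete blocks = floor(211 / 19) = 11
Logical qubits = 11 * 3
= 33

33


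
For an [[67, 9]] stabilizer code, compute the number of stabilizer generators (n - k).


For an [[n,k]] stabilizer code:
Number of stabilizer generators = n - k
= 67 - 9
= 58

58


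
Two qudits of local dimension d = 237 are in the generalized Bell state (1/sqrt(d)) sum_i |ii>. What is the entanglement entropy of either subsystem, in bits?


For a maximally entangled state in d x d:
S = log2(d) = log2(237)
= 7.8887

7.8887


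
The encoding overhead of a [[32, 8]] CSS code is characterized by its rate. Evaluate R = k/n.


Code rate R = k/n
= 8/32
= 0.2500

0.2500


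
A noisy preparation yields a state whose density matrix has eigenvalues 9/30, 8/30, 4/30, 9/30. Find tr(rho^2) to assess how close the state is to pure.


tr(rho^2) = sum of eigenvalues squared
= (9/30)^2 + (8/30)^2 + (4/30)^2 + (9/30)^2
= (81 + 64 + 16 + 81) / 900
= 242/900
= 0.2689

0.2689


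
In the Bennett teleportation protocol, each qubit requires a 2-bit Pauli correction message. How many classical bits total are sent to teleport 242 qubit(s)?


Quantum teleportation requires 2 classical bits per qubit teleported.
242 qubit(s) -> 2 * 242 = 484 classical bits

484


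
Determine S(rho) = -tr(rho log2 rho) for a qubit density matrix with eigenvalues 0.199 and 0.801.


S = -p*log2(p) - (1-p)*log2(1-p)
p = 0.1990, 1-p = 0.8010
= -0.1990 * log2(0.1990) - 0.8010 * log2(0.8010)
= -(-0.4635) - (-0.2564)
= 0.7199

0.7199


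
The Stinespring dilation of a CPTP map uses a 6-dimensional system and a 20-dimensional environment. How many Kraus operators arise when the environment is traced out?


Tracing out the environment in an orthonormal basis {|i>_E} gives Kraus operators K_i = <i|_E U |0>_E.
Number of Kraus operators = dim(H_env) = d_env
= 20

20


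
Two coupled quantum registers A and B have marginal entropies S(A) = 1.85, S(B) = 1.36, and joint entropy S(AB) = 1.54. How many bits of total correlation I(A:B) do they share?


I(A:B) = S(A) + S(B) - S(AB)
= 1.85 + 1.36 - 1.54
= 1.6700

1.6700


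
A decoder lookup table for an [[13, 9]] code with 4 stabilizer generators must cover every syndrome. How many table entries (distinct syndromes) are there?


Each stabilizer generator gives a binary (+1 or -1) measurement outcome.
With 4 independent generators:
Total syndromes = 2^4
= 16

16


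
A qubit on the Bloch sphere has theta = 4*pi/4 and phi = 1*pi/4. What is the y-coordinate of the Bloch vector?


theta = 3.1416, phi = 0.7854
r_y = sin(theta)*sin(phi) = 0.0000 * 0.7071
r_y = 0.0000

0.0000


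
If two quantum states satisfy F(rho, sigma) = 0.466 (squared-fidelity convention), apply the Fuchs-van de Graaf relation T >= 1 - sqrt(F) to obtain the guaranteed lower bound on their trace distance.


Fuchs-van de Graaf (squared-fidelity convention): 1 - sqrt(F) <= T <= sqrt(1 - F).
Lower bound: T >= 1 - sqrt(F)
sqrt(F) = sqrt(0.466) = 0.6826
T >= 1 - 0.6826
T >= 0.3174

0.3174


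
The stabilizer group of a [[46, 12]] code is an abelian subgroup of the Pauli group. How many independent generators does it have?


For an [[n,k]] stabilizer code:
Number of stabilizer generators = n - k
= 46 - 12
= 34

34


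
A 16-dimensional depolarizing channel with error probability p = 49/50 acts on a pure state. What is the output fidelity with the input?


F = (1-p) + p/d
= (1 - 0.9800) + 0.9800/16
= 0.0200 + 0.0612
= 0.0813

0.0813


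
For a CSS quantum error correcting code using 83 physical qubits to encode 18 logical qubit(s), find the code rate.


Code rate R = k/n
= 18/83
= 0.2169

0.2169


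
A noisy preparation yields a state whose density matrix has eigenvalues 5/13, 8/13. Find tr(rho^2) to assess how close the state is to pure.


tr(rho^2) = sum of eigenvalues squared
= (5/13)^2 + (8/13)^2
= (25 + 64) / 169
= 89/169
= 0.5266

0.5266


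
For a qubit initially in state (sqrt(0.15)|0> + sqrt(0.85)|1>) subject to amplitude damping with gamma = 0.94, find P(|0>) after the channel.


For amplitude damping with parameter gamma on state sqrt(a)|0> + sqrt(b)|1>:
alpha^2 = 0.15, beta^2 = 0.85
P(|0>) = alpha^2 + gamma * beta^2
= 0.15 + 0.94 * 0.85
= 0.15 + 0.7990
= 0.9490

0.9490


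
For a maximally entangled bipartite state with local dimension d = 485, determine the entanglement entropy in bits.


For a maximally entangled state in d x d:
S = log2(d) = log2(485)
= 8.9218

8.9218


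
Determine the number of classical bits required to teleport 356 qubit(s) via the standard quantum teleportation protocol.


Quantum teleportation requires 2 classical bits per qubit teleported.
356 qubit(s) -> 2 * 356 = 712 classical bits

712


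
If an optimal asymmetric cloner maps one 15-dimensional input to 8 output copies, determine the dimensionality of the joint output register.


Output space = H^(tensor 8) where dim(H) = 15
dim = 15^8
= 225 (after 2 factors)
= 3375 (after 3 factors)
= 50625 (after 4 factors)
= 759375 (after 5 factors)
= 11390625 (after 6 factors)
= 170859375 (after 7 factors)
= 2562890625 (after 8 factors)
= 2562890625

2562890625


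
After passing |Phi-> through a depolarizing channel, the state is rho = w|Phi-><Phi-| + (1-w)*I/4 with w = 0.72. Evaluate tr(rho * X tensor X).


|Phi-> = (|00> - |11>)/sqrt(2)
For the pure Bell state, <X_A X_B> = -1 (Bell-state Pauli correlator).
The maximally-mixed part I/4 has tr(I/4 * P tensor P) = 0 for any traceless Pauli P.
So <X_A X_B>_rho = w * (-1) + (1 - w) * 0
= 0.72 * (-1)
= -0.7200

-0.7200


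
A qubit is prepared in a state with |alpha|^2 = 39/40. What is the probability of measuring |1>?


|alpha|^2 = 39/40 = 0.9750
|beta|^2 = 1 - 39/40 = 1/40 = 0.0250
P(|1>) = |beta|^2 = 0.0250

0.0250


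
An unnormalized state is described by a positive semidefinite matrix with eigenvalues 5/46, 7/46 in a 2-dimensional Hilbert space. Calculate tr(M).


tr(M) = sum of eigenvalues
= 5/46 + 7/46
= 12/46
= 0.2609

0.2609


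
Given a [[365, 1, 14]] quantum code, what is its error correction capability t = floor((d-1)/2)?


Code parameters: [[365, 1, 14]], distance d = 14.
Number of correctable errors = floor((d-1)/2)
= floor((14 - 1)/2)
= floor(13/2)
= 6

6


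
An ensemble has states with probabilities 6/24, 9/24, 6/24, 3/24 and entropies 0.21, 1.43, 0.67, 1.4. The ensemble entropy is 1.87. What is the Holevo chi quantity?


chi = S(rho) - sum_i p_i * S(rho_i)
Weighted entropy = 6/24 * 0.21 + 9/24 * 1.43 + 6/24 * 0.67 + 3/24 * 1.4
= 0.9313
chi = 1.87 - 0.9313
= 0.9388

0.9388


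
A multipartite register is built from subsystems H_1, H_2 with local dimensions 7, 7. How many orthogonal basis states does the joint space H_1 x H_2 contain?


dim(H_1 x H_2) = 7 * 7
= 49

49


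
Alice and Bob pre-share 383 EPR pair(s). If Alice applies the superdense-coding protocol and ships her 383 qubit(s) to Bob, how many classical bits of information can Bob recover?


Superdense coding allows 2 classical bits per shared entangled pair.
383 pair(s) -> 2 * 383 = 766 classical bits

766


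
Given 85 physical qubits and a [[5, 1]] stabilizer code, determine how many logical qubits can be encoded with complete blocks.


Each code block uses 5 physical qubits for 1 logical qubit(s).
Number of complete blocks = floor(85 / 5) = 17
Logical qubits = 17 * 1
= 17

17


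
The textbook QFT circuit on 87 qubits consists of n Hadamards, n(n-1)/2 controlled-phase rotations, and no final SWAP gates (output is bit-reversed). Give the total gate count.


Hadamard gates: 87
Controlled rotations: n*(n-1)/2 = 87*86/2 = 3741
SWAP gates: 0 (omitted)
Total = 87 + 3741
= 3828

3828


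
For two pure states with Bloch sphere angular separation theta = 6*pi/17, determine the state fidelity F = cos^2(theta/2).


For states separated by angle theta on Bloch sphere:
F = cos^2(theta/2)
theta = 6*pi/17 = 1.1088
theta/2 = 0.5544
cos(theta/2) = 0.8502
F = 0.7229

0.7229


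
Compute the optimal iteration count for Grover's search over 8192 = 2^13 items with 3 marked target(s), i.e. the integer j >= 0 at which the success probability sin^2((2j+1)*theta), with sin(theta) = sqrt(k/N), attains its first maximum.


After j Grover iterations the success probability is P(j) = sin^2((2j+1)*theta), where sin(theta) = sqrt(k/N).
N = 2^13 = 8192, k = 3
sin(theta) = sqrt(k/N) = 0.01913663862
theta = arcsin(sqrt(k/N)) = 0.01913780682 rad
P(j) reaches its first maximum when (2j+1)*theta is as close as possible to pi/2, i.e. j = round(pi/(4*theta) - 1/2).
pi/(4*theta) - 1/2 = 40.5391
(For comparison, the common estimate pi/4 * sqrt(N/k) = 41.0416; the exact maximiser is used here.)
Optimal iterations = 41

41


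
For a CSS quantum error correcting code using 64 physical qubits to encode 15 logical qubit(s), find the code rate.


Code rate R = k/n
= 15/64
= 0.2344

0.2344


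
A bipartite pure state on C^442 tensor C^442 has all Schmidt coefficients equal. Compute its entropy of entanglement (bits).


For a maximally entangled state in d x d:
S = log2(d) = log2(442)
= 8.7879

8.7879


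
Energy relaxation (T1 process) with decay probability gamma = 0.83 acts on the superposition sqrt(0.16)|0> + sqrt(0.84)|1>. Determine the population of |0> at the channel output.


For amplitude damping with parameter gamma on state sqrt(a)|0> + sqrt(b)|1>:
alpha^2 = 0.16, beta^2 = 0.84
P(|0>) = alpha^2 + gamma * beta^2
= 0.16 + 0.83 * 0.84
= 0.16 + 0.6972
= 0.8572

0.8572


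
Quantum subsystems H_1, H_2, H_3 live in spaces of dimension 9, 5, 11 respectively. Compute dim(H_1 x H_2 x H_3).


dim(H_1 x H_2 x H_3) = 9 * 5 * 11
= 45 * 11
= 495

495


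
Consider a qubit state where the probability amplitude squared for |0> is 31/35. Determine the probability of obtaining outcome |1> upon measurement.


|alpha|^2 = 31/35 = 0.8857
|beta|^2 = 1 - 31/35 = 4/35 = 0.1143
P(|1>) = |beta|^2 = 0.1143

0.1143


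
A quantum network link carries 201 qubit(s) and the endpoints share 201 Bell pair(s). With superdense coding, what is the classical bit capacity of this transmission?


Superdense coding allows 2 classical bits per shared entangled pair.
201 pair(s) -> 2 * 201 = 402 classical bits

402


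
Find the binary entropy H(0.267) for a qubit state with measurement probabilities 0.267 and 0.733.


S = -p*log2(p) - (1-p)*log2(1-p)
p = 0.2670, 1-p = 0.7330
= -0.2670 * log2(0.2670) - 0.7330 * log2(0.7330)
= -(-0.5087) - (-0.3285)
= 0.8371

0.8371


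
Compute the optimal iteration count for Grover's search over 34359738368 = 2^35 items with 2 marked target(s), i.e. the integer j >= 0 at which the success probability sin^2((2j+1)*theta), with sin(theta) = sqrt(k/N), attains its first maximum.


After j Grover iterations the success probability is P(j) = sin^2((2j+1)*theta), where sin(theta) = sqrt(k/N).
N = 2^35 = 34359738368, k = 2
sin(theta) = sqrt(k/N) = 7.629394531e-06
theta = arcsin(sqrt(k/N)) = 7.629394531e-06 rad
P(j) reaches its first maximum when (2j+1)*theta is as close as possible to pi/2, i.e. j = round(pi/(4*theta) - 1/2).
pi/(4*theta) - 1/2 = 102943.2081
(For comparison, the common estimate pi/4 * sqrt(N/k) = 102943.7081; the exact maximiser is used here.)
Optimal iterations = 102943

102943


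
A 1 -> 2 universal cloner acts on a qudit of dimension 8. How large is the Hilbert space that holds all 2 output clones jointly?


Output space = H^(tensor 2) where dim(H) = 8
dim = 8^2
= 64

64


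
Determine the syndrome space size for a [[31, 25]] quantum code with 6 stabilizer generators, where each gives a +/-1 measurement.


Each stabilizer generator gives a binary (+1 or -1) measurement outcome.
With 6 independent generators:
Total syndromes = 2^6
= 64

64


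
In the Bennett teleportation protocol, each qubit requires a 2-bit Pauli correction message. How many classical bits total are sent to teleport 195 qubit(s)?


Quantum teleportation requires 2 classical bits per qubit teleported.
195 qubit(s) -> 2 * 195 = 390 classical bits

390


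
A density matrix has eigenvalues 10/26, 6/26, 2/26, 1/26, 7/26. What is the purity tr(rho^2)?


tr(rho^2) = sum of eigenvalues squared
= (10/26)^2 + (6/26)^2 + (2/26)^2 + (1/26)^2 + (7/26)^2
= (100 + 36 + 4 + 1 + 49) / 676
= 190/676
= 0.2811

0.2811


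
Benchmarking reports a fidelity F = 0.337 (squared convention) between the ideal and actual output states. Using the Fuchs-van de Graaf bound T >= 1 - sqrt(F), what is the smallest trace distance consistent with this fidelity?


Fuchs-van de Graaf (squared-fidelity convention): 1 - sqrt(F) <= T <= sqrt(1 - F).
Lower bound: T >= 1 - sqrt(F)
sqrt(F) = sqrt(0.337) = 0.5805
T >= 1 - 0.5805
T >= 0.4195

0.4195


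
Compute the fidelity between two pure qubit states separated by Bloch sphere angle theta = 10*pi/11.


For states separated by angle theta on Bloch sphere:
F = cos^2(theta/2)
theta = 10*pi/11 = 2.8560
theta/2 = 1.4280
cos(theta/2) = 0.1423
F = 0.0203

0.0203


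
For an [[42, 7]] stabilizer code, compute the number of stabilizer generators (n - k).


For an [[n,k]] stabilizer code:
Number of stabilizer generators = n - k
= 42 - 7
= 35

35


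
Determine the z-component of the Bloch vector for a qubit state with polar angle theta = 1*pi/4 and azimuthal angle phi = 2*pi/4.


theta = 0.7854, phi = 1.5708
r_z = cos(theta) = 0.7071

0.7071


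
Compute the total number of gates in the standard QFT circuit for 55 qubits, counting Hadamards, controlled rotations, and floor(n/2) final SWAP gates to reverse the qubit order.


Hadamard gates: 55
Controlled rotations: n*(n-1)/2 = 55*54/2 = 1485
SWAP gates: floor(n/2) = floor(55/2) = 27
Total = 55 + 1485 + 27
= 1567

1567


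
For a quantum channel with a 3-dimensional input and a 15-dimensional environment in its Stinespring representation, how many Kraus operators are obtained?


Tracing out the environment in an orthonormal basis {|i>_E} gives Kraus operators K_i = <i|_E U |0>_E.
Number of Kraus operators = dim(H_env) = d_env
= 15

15


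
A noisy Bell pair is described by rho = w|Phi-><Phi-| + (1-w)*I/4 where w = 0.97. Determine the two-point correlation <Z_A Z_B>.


|Phi-> = (|00> - |11>)/sqrt(2)
For the pure Bell state, <Z_A Z_B> = +1 (Bell-state Pauli correlator).
The maximally-mixed part I/4 has tr(I/4 * P tensor P) = 0 for any traceless Pauli P.
So <Z_A Z_B>_rho = w * (+1) + (1 - w) * 0
= 0.97 * (+1)
= 0.9700

0.9700


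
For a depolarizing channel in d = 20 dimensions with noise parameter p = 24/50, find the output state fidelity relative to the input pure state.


F = (1-p) + p/d
= (1 - 0.4800) + 0.4800/20
= 0.5200 + 0.0240
= 0.5440

0.5440


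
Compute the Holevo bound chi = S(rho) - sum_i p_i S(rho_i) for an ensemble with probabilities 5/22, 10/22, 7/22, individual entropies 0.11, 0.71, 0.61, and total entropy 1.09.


chi = S(rho) - sum_i p_i * S(rho_i)
Weighted entropy = 5/22 * 0.11 + 10/22 * 0.71 + 7/22 * 0.61
= 0.5418
chi = 1.09 - 0.5418
= 0.5482

0.5482


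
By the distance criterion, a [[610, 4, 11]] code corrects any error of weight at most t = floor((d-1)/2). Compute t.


Code parameters: [[610, 4, 11]], distance d = 11.
Number of correctable errors = floor((d-1)/2)
= floor((11 - 1)/2)
= floor(10/2)
= 5

5


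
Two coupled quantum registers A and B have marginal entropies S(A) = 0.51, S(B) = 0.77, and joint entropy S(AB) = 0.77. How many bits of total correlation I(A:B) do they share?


I(A:B) = S(A) + S(B) - S(AB)
= 0.51 + 0.77 - 0.77
= 0.5100

0.5100


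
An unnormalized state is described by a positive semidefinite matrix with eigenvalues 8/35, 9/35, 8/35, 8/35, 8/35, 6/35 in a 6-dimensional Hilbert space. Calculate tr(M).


tr(M) = sum of eigenvalues
= 8/35 + 9/35 + 8/35 + 8/35 + 8/35 + 6/35
= 47/35
= 1.3429

1.3429


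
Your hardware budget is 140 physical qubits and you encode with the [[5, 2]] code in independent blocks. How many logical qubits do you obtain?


Each code block uses 5 physical qubits for 2 logical qubit(s).
Number of complete blocks = floor(140 / 5) = 28
Logical qubits = 28 * 2
= 56

56


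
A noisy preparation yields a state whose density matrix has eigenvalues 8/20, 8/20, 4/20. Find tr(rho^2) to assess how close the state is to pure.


tr(rho^2) = sum of eigenvalues squared
= (8/20)^2 + (8/20)^2 + (4/20)^2
= (64 + 64 + 16) / 400
= 144/400
= 0.3600

0.3600


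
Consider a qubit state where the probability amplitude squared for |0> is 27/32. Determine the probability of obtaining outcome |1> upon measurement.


|alpha|^2 = 27/32 = 0.8438
|beta|^2 = 1 - 27/32 = 5/32 = 0.1562
P(|1>) = |beta|^2 = 0.1562

0.1562


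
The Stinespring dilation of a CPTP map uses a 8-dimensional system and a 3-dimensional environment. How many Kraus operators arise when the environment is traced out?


Tracing out the environment in an orthonormal basis {|i>_E} gives Kraus operators K_i = <i|_E U |0>_E.
Number of Kraus operators = dim(H_env) = d_env
= 3

3


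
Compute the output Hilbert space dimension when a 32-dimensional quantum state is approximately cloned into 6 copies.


Output space = H^(tensor 6) where dim(H) = 32
dim = 32^6
= 1024 (after 2 factors)
= 32768 (after 3 factors)
= 1048576 (after 4 factors)
= 33554432 (after 5 factors)
= 1073741824 (after 6 factors)
= 1073741824

1073741824


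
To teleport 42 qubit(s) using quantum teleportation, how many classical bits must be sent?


Quantum teleportation requires 2 classical bits per qubit teleported.
42 qubit(s) -> 2 * 42 = 84 classical bits

84


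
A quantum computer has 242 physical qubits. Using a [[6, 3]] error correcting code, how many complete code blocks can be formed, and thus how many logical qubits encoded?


Each code block uses 6 physical qubits for 3 logical qubit(s).
Number of complete blocks = floor(242 / 6) = 40
Logical qubits = 40 * 3
= 120

120


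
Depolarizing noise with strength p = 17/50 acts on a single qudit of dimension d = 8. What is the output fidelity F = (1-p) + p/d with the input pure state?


F = (1-p) + p/d
= (1 - 0.3400) + 0.3400/8
= 0.6600 + 0.0425
= 0.7025

0.7025


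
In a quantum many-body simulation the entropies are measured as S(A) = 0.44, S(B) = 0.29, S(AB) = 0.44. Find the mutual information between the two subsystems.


I(A:B) = S(A) + S(B) - S(AB)
= 0.44 + 0.29 - 0.44
= 0.2900

0.2900


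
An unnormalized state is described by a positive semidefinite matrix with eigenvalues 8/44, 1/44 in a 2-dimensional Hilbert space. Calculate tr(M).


tr(M) = sum of eigenvalues
= 8/44 + 1/44
= 9/44
= 0.2045

0.2045


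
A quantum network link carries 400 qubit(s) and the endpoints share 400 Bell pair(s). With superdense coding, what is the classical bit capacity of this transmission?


Superdense coding allows 2 classical bits per shared entangled pair.
400 pair(s) -> 2 * 400 = 800 classical bits

800


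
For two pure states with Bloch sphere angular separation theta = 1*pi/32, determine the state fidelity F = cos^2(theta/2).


For states separated by angle theta on Bloch sphere:
F = cos^2(theta/2)
theta = 1*pi/32 = 0.0982
theta/2 = 0.0491
cos(theta/2) = 0.9988
F = 0.9976

0.9976


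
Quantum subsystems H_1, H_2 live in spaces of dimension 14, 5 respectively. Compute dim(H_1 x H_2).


dim(H_1 x H_2) = 14 * 5
= 70

70


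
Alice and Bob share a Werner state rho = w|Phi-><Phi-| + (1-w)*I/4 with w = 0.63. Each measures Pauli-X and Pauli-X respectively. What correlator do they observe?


|Phi-> = (|00> - |11>)/sqrt(2)
For the pure Bell state, <X_A X_B> = -1 (Bell-state Pauli correlator).
The maximally-mixed part I/4 has tr(I/4 * P tensor P) = 0 for any traceless Pauli P.
So <X_A X_B>_rho = w * (-1) + (1 - w) * 0
= 0.63 * (-1)
= -0.6300

-0.6300


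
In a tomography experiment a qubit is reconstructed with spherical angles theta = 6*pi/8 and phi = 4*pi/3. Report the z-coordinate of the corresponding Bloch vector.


theta = 2.3562, phi = 4.1888
r_z = cos(theta) = -0.7071

-0.7071


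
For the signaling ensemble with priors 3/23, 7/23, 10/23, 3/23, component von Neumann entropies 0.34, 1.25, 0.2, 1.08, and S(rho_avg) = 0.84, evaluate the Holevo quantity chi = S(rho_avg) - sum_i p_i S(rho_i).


chi = S(rho) - sum_i p_i * S(rho_i)
Weighted entropy = 3/23 * 0.34 + 7/23 * 1.25 + 10/23 * 0.2 + 3/23 * 1.08
= 0.6526
chi = 0.84 - 0.6526
= 0.1874

0.1874


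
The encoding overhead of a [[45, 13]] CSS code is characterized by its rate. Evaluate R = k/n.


Code rate R = k/n
= 13/45
= 0.2889

0.2889


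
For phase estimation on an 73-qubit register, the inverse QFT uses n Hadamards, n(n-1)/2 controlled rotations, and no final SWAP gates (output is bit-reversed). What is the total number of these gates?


Hadamard gates: 73
Controlled rotations: n*(n-1)/2 = 73*72/2 = 2628
SWAP gates: 0 (omitted)
Total = 73 + 2628
= 2701

2701


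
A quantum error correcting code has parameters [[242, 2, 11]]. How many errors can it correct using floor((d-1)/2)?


Code parameters: [[242, 2, 11]], distance d = 11.
Number of correctable errors = floor((d-1)/2)
= floor((11 - 1)/2)
= floor(10/2)
= 5

5


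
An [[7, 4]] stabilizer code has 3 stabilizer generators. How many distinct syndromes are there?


Each stabilizer generator gives a binary (+1 or -1) measurement outcome.
With 3 independent generators:
Total syndromes = 2^3
= 8

8


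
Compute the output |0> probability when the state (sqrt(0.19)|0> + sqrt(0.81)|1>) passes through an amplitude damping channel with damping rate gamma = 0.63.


For amplitude damping with parameter gamma on state sqrt(a)|0> + sqrt(b)|1>:
alpha^2 = 0.19, beta^2 = 0.81
P(|0>) = alpha^2 + gamma * beta^2
= 0.19 + 0.63 * 0.81
= 0.19 + 0.5103
= 0.7003

0.7003


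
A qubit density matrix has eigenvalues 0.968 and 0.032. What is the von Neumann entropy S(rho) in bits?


S = -p*log2(p) - (1-p)*log2(1-p)
p = 0.9680, 1-p = 0.0320
= -0.9680 * log2(0.9680) - 0.0320 * log2(0.0320)
= -(-0.0454) - (-0.1589)
= 0.2043

0.2043


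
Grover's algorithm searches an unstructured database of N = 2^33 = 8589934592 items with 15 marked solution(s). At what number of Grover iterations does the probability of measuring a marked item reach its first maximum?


After j Grover iterations the success probability is P(j) = sin^2((2j+1)*theta), where sin(theta) = sqrt(k/N).
N = 2^33 = 8589934592, k = 15
sin(theta) = sqrt(k/N) = 4.178791485e-05
theta = arcsin(sqrt(k/N)) = 4.178791486e-05 rad
P(j) reaches its first maximum when (2j+1)*theta is as close as possible to pi/2, i.e. j = round(pi/(4*theta) - 1/2).
pi/(4*theta) - 1/2 = 18794.3637
(For comparison, the common estimate pi/4 * sqrt(N/k) = 18794.8637; the exact maximiser is used here.)
Optimal iterations = 18794

18794


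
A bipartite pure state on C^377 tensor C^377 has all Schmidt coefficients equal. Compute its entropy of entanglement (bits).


For a maximally entangled state in d x d:
S = log2(d) = log2(377)
= 8.5584

8.5584


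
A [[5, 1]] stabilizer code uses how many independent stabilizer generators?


For an [[n,k]] stabilizer code:
Number of stabilizer generators = n - k
= 5 - 1
= 4

4


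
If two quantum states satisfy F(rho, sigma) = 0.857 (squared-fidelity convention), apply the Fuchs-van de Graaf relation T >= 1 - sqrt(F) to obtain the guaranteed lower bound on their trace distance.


Fuchs-van de Graaf (squared-fidelity convention): 1 - sqrt(F) <= T <= sqrt(1 - F).
Lower bound: T >= 1 - sqrt(F)
sqrt(F) = sqrt(0.857) = 0.9257
T >= 1 - 0.9257
T >= 0.0743

0.0743


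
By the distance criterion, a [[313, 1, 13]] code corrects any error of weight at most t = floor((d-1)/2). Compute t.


Code parameters: [[313, 1, 13]], distance d = 13.
Number of correctable errors = floor((d-1)/2)
= floor((13 - 1)/2)
= floor(12/2)
= 6

6


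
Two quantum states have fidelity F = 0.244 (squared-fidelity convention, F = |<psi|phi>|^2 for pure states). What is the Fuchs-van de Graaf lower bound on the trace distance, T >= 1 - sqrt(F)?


Fuchs-van de Graaf (squared-fidelity convention): 1 - sqrt(F) <= T <= sqrt(1 - F).
Lower bound: T >= 1 - sqrt(F)
sqrt(F) = sqrt(0.244) = 0.4940
T >= 1 - 0.4940
T >= 0.5060

0.5060


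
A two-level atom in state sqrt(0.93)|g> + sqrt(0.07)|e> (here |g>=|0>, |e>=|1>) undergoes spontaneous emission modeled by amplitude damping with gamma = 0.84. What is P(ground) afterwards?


For amplitude damping with parameter gamma on state sqrt(a)|0> + sqrt(b)|1>:
alpha^2 = 0.93, beta^2 = 0.07
P(|0>) = alpha^2 + gamma * beta^2
= 0.93 + 0.84 * 0.07
= 0.93 + 0.0588
= 0.9888

0.9888


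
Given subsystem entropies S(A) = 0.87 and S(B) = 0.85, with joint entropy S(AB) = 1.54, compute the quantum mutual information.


I(A:B) = S(A) + S(B) - S(AB)
= 0.87 + 0.85 - 1.54
= 0.1800

0.1800


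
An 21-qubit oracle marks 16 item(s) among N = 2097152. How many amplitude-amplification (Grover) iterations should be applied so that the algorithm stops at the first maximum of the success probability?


After j Grover iterations the success probability is P(j) = sin^2((2j+1)*theta), where sin(theta) = sqrt(k/N).
N = 2^21 = 2097152, k = 16
sin(theta) = sqrt(k/N) = 0.002762135864
theta = arcsin(sqrt(k/N)) = 0.002762139376 rad
P(j) reaches its first maximum when (2j+1)*theta is as close as possible to pi/2, i.e. j = round(pi/(4*theta) - 1/2).
pi/(4*theta) - 1/2 = 283.8441
(For comparison, the common estimate pi/4 * sqrt(N/k) = 284.3445; the exact maximiser is used here.)
Optimal iterations = 284

284


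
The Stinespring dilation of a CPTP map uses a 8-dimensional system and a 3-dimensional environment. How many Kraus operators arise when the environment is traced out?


Tracing out the environment in an orthonormal basis {|i>_E} gives Kraus operators K_i = <i|_E U |0>_E.
Number of Kraus operators = dim(H_env) = d_env
= 3

3


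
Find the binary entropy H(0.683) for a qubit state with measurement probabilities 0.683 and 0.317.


S = -p*log2(p) - (1-p)*log2(1-p)
p = 0.6830, 1-p = 0.3170
= -0.6830 * log2(0.6830) - 0.3170 * log2(0.3170)
= -(-0.3757) - (-0.5254)
= 0.9011

0.9011


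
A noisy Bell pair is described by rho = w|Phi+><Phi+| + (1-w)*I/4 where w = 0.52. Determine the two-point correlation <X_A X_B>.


|Phi+> = (|00> + |11>)/sqrt(2)
For the pure Bell state, <X_A X_B> = +1 (Bell-state Pauli correlator).
The maximally-mixed part I/4 has tr(I/4 * P tensor P) = 0 for any traceless Pauli P.
So <X_A X_B>_rho = w * (+1) + (1 - w) * 0
= 0.52 * (+1)
= 0.5200

0.5200


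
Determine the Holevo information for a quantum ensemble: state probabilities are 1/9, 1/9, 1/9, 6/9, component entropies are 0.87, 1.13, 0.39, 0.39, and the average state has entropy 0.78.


chi = S(rho) - sum_i p_i * S(rho_i)
Weighted entropy = 1/9 * 0.87 + 1/9 * 1.13 + 1/9 * 0.39 + 6/9 * 0.39
= 0.5256
chi = 0.78 - 0.5256
= 0.2544

0.2544


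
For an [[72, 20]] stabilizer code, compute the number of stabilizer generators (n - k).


For an [[n,k]] stabilizer code:
Number of stabilizer generators = n - k
= 72 - 20
= 52

52


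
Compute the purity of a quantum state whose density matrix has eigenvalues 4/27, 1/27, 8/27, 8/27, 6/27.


tr(rho^2) = sum of eigenvalues squared
= (4/27)^2 + (1/27)^2 + (8/27)^2 + (8/27)^2 + (6/27)^2
= (16 + 1 + 64 + 64 + 36) / 729
= 181/729
= 0.2483

0.2483


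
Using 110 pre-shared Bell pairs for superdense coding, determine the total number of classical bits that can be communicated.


Superdense coding allows 2 classical bits per shared entangled pair.
110 pair(s) -> 2 * 110 = 220 classical bits

220


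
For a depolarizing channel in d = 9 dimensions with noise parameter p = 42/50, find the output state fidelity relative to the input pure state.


F = (1-p) + p/d
= (1 - 0.8400) + 0.8400/9
= 0.1600 + 0.0933
= 0.2533

0.2533


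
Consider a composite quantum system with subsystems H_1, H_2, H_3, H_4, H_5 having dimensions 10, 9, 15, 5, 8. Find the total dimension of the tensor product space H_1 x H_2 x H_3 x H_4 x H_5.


dim(H_1 x H_2 x H_3 x H_4 x H_5) = 10 * 9 * 15 * 5 * 8
= 90 * 15 * 5 * 8
= 1350 * 5 * 8
= 6750 * 8
= 54000

54000


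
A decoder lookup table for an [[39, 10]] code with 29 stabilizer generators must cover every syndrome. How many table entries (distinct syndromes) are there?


Each stabilizer generator gives a binary (+1 or -1) measurement outcome.
With 29 independent generators:
Total syndromes = 2^29
= 536870912

536870912


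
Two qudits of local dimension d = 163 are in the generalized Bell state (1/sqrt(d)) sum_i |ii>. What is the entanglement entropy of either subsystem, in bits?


For a maximally entangled state in d x d:
S = log2(d) = log2(163)
= 7.3487

7.3487


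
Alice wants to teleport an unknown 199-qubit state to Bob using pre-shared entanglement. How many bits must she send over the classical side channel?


Quantum teleportation requires 2 classical bits per qubit teleported.
199 qubit(s) -> 2 * 199 = 398 classical bits

398


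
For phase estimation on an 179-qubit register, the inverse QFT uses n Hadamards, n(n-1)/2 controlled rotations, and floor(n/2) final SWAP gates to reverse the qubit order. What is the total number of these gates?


Hadamard gates: 179
Controlled rotations: n*(n-1)/2 = 179*178/2 = 15931
SWAP gates: floor(n/2) = floor(179/2) = 89
Total = 179 + 15931 + 89
= 16199

16199


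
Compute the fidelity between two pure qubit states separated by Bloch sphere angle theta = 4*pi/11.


For states separated by angle theta on Bloch sphere:
F = cos^2(theta/2)
theta = 4*pi/11 = 1.1424
theta/2 = 0.5712
cos(theta/2) = 0.8413
F = 0.7077

0.7077


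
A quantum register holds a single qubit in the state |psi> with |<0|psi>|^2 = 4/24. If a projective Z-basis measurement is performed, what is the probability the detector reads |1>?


|alpha|^2 = 4/24 = 0.1667
|beta|^2 = 1 - 4/24 = 20/24 = 0.8333
P(|1>) = |beta|^2 = 0.8333

0.8333


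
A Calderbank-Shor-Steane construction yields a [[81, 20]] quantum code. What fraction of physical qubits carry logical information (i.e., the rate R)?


Code rate R = k/n
= 20/81
= 0.2469

0.2469


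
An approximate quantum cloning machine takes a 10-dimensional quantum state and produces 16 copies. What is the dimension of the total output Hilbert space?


Output space = H^(tensor 16) where dim(H) = 10
dim = 10^16
= 100 (after 2 factors)
= 1000 (after 3 factors)
= 10000 (after 4 factors)
= 100000 (after 5 factors)
= 1000000 (after 6 factors)
= 10000000 (after 7 factors)
= 100000000 (after 8 factors)
= 1000000000 (after 9 factors)
= 10000000000 (after 10 factors)
= 100000000000 (after 11 factors)
= 1000000000000 (after 12 factors)
= 10000000000000 (after 13 factors)
= 100000000000000 (after 14 factors)
= 1000000000000000 (after 15 factors)
= 10000000000000000 (after 16 factors)
= 10000000000000000

10000000000000000


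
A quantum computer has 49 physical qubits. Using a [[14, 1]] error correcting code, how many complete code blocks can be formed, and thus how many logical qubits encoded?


Each code block uses 14 physical qubits for 1 logical qubit(s).
Number of complete blocks = floor(49 / 14) = 3
Logical qubits = 3 * 1
= 3

3


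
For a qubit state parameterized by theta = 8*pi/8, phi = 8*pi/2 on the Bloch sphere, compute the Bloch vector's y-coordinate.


theta = 3.1416, phi = 12.5664
r_y = sin(theta)*sin(phi) = 0.0000 * 0.0000
r_y = 0.0000

0.0000


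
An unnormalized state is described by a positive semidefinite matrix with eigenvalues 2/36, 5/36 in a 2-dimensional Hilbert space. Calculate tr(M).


tr(M) = sum of eigenvalues
= 2/36 + 5/36
= 7/36
= 0.1944

0.1944


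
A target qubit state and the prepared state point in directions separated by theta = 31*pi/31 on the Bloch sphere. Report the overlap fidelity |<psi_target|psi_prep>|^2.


For states separated by angle theta on Bloch sphere:
F = cos^2(theta/2)
theta = 31*pi/31 = 3.1416
theta/2 = 1.5708
cos(theta/2) = 0.0000
F = 0.0000

0.0000


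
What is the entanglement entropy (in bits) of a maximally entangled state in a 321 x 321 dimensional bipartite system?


For a maximally entangled state in d x d:
S = log2(d) = log2(321)
= 8.3264

8.3264


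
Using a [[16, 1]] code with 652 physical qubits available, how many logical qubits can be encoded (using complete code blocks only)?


Each code block uses 16 physical qubits for 1 logical qubit(s).
Number of complete blocks = floor(652 / 16) = 40
Logical qubits = 40 * 1
= 40

40


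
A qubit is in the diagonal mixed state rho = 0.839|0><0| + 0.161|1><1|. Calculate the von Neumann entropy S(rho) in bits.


S = -p*log2(p) - (1-p)*log2(1-p)
p = 0.8390, 1-p = 0.1610
= -0.8390 * log2(0.8390) - 0.1610 * log2(0.1610)
= -(-0.2125) - (-0.4242)
= 0.6367

0.6367


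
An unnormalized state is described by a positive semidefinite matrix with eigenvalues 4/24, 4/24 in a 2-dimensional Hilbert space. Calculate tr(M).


tr(M) = sum of eigenvalues
= 4/24 + 4/24
= 8/24
= 0.3333

0.3333


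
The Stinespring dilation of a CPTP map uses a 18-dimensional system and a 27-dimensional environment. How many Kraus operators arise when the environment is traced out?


Tracing out the environment in an orthonormal basis {|i>_E} gives Kraus operators K_i = <i|_E U |0>_E.
Number of Kraus operators = dim(H_env) = d_env
= 27

27
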